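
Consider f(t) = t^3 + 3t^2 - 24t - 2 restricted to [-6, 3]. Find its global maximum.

78

Differentiating, f'(t) = 3t^2 + 6t - 24; which vanishes at t = -4 and t = 2.
Compare values at every candidate in [-6, 3]: f(-6) = 34; f(-4) = 78; f(2) = -30; f(3) = -20.
So the maximum is f(-4) = 78.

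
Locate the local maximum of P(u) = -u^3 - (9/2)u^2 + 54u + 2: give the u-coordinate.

P'(u) = -3u^2 - 9u + 54. Setting P'(u) = 0 gives u ∈ {-6, 3}.
P''(u) = -6u - 9. P''(-6) = 27 > 0 ⇒ local minimum; P''(3) = -27 < 0 ⇒ local maximum.
So the local maximum value is P(3) = 193/2.

3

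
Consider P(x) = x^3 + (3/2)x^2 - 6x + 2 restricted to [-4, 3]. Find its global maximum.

49/2

P'(x) = 3x^2 + 3x - 6, which vanishes at x = -2 and x = 1.
Evaluating at the critical points and endpoints: P(-4) = -14, P(-2) = 12, P(1) = -3/2, P(3) = 49/2.
Hence the absolute maximum is 49/2 at x = 3.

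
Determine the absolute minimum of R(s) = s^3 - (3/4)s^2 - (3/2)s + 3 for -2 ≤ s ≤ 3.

-5

The derivative is 3s^2 - (3/2)s - 3/2, which vanishes at s = -1/2 and s = 1.
Compare values at every candidate in [-2, 3]: R(-2) = -5, R(-1/2) = 55/16, R(1) = 7/4, R(3) = 75/4.
So the minimum is R(-2) = -5.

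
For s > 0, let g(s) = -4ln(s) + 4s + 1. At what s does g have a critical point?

1

g'(s) = -4/s + 4 = 0 gives s = 1.
g''(s) = 4/s², which is positive for s > 0, so this is a local minimum.
g(1) = -4·ln(1) + 4 + 1 ≈ 5.0000.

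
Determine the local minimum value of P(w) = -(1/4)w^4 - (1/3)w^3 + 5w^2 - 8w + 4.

5/12

P'(w) = -w^3 - w^2 + 10w - 8. Setting P'(w) = 0 gives w ∈ {-4, 1, 2}.
Second-derivative test with P''(w) = -3w^2 - 2w + 10: P''(-4) = -30 < 0 ⇒ local maximum; P''(1) = 5 > 0 ⇒ local minimum; P''(2) = -6 < 0 ⇒ local maximum.
The local minimum is P(1) = 5/12.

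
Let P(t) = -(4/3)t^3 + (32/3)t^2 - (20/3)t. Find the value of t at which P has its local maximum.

P'(t) = -4t^2 + (64/3)t - 20/3 = 0 at t = 1/3, 5.
P''(t) = -8t + 64/3. P''(1/3) = 56/3 > 0 ⇒ local minimum; P''(5) = -56/3 < 0 ⇒ local maximum.
So the local maximum value is P(5) = 200/3.

5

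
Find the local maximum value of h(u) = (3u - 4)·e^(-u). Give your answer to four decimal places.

0.2909

By the product rule, h'(u) = (-3u + 7)·e^(-u). Since e^(-u) > 0, the only critical point is u = 7/3.
h''(7/3) has the same sign as -3 < 0, so this is a local maximum.
h(7/3) = (3)·e^(-7/3) ≈ 0.2909.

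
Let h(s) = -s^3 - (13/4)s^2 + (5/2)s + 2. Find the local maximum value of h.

263/108

h'(s) = -3s^2 - (13/2)s + 5/2 = 0 at s = -5/2, 1/3.
Since h''(s) = -6s - 13/2, we get h''(-5/2) = 17/2 > 0 ⇒ local minimum; h''(1/3) = -17/2 < 0 ⇒ local maximum.
The local maximum is h(1/3) = 263/108.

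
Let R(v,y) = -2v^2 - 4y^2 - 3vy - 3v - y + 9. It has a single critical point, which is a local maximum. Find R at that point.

∂R/∂v = -4v - 3y - 3 = 0 and ∂R/∂y = -3v - 8y - 1 = 0, so (v, y) = (-21/23, 5/23).
The Hessian has R_{vv} = -4, R_{yy} = -8, R_{vy} = -3, giving D = 23 > 0 with R_{vv} < 0, so the point is a local maximum.
R(-21/23, 5/23) = 236/23.

236/23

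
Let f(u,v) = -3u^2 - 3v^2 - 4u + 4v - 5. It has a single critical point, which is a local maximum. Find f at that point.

-7/3

∂f/∂u = -6u - 4 = 0 and ∂f/∂v = -6v + 4 = 0, so (u, v) = (-2/3, 2/3).
The Hessian has f_{uu} = -6, f_{vv} = -6, f_{uv} = 0, giving D = 36 > 0 with f_{uu} < 0, so the point is a local maximum.
f(-2/3, 2/3) = -7/3.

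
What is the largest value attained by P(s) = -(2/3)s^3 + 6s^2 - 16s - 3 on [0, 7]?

-3

The derivative is -2s^2 + 12s - 16, which vanishes at s = 2 and s = 4.
Evaluating at the critical points and endpoints: P(0) = -3, P(2) = -49/3, P(4) = -41/3, P(7) = -149/3.
So the maximum is P(0) = -3.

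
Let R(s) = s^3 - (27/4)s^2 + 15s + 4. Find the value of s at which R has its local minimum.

R'(s) = 3s^2 - (27/2)s + 15 = 0 at s = 2, 5/2.
R''(s) = 6s - 27/2. R''(2) = -3/2 < 0 ⇒ local maximum; R''(5/2) = 3/2 > 0 ⇒ local minimum.
Thus R has its local minimum at s = 5/2, with value 239/16.

5/2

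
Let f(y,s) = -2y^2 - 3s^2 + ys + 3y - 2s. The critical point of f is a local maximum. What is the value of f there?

∂f/∂y = -4y + s + 3 = 0 and ∂f/∂s = y - 6s - 2 = 0, so (y, s) = (16/23, -5/23).
The Hessian has f_{yy} = -4, f_{ss} = -6, f_{ys} = 1, giving D = 23 > 0 with f_{yy} < 0, so the point is a local maximum.
f(16/23, -5/23) = 29/23.

29/23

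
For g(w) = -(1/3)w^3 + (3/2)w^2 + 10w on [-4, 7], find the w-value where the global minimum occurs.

-2

g'(w) = -w^2 + 3w + 10, which vanishes at w = -2 and w = 5.
Candidates: g(-4) = 16/3, g(-2) = -34/3, g(5) = 275/6, g(7) = 175/6.
The minimum over the interval is -34/3, attained at w = -2.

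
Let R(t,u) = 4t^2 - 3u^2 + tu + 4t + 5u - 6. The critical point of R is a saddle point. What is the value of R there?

∂R/∂t = 8t + u + 4 = 0 and ∂R/∂u = t - 6u + 5 = 0, so (t, u) = (-29/49, 36/49).
The Hessian has R_{tt} = 8, R_{uu} = -6, R_{tu} = 1, giving D = -49 < 0, so the point is a saddle point.
R(-29/49, 36/49) = -262/49.

-262/49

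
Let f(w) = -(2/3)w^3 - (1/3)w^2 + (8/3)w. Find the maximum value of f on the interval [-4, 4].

Differentiating, f'(w) = -2w^2 - (2/3)w + 8/3; which vanishes at w = -4/3 and w = 1.
Candidates: f(-4) = 80/3, f(-4/3) = -208/81, f(1) = 5/3, f(4) = -112/3.
Hence the absolute maximum is 80/3 at w = -4.

80/3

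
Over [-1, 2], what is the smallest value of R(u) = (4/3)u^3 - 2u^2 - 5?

-25/3

The derivative is 4u^2 - 4u, which vanishes at u = 0 and u = 1.
Candidates: R(-1) = -25/3; R(0) = -5; R(1) = -17/3; R(2) = -7/3.
Hence the absolute minimum is -25/3 at u = -1.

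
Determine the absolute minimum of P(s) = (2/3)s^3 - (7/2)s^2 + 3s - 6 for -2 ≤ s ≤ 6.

The derivative is 2s^2 - 7s + 3, which vanishes at s = 1/2 and s = 3.
Compare values at every candidate in [-2, 6]: P(-2) = -94/3, P(1/2) = -127/24, P(3) = -21/2, P(6) = 30.
The minimum over the interval is -94/3, attained at s = -2.

-94/3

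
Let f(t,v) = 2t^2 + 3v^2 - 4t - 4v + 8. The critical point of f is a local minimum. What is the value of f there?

14/3

∂f/∂t = 4t - 4 = 0 and ∂f/∂v = 6v - 4 = 0, so (t, v) = (1, 2/3).
The Hessian has f_{tt} = 4, f_{vv} = 6, f_{tv} = 0, giving D = 24 > 0 with f_{tt} > 0, so the point is a local minimum.
f(1, 2/3) = 14/3.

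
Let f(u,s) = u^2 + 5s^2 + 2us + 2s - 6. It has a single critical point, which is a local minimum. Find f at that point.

∂f/∂u = 2u + 2s = 0 and ∂f/∂s = 2u + 10s + 2 = 0, so (u, s) = (1/4, -1/4).
The Hessian has f_{uu} = 2, f_{ss} = 10, f_{us} = 2, giving D = 16 > 0 with f_{uu} > 0, so the point is a local minimum.
f(1/4, -1/4) = -25/4.

-25/4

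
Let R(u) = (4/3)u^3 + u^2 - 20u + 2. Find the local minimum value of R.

-70/3

Critical points: R'(u) = 4u^2 + 2u - 20 vanishes at u = -5/2, 2.
R''(u) = 8u + 2. R''(-5/2) = -18 < 0 ⇒ local maximum; R''(2) = 18 > 0 ⇒ local minimum.
So the local minimum value is R(2) = -70/3.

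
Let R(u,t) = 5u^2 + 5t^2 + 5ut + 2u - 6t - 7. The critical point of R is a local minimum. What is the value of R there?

-157/15

∂R/∂u = 10u + 5t + 2 = 0 and ∂R/∂t = 5u + 10t - 6 = 0, so (u, t) = (-2/3, 14/15).
The Hessian has R_{uu} = 10, R_{tt} = 10, R_{ut} = 5, giving D = 75 > 0 with R_{uu} > 0, so the point is a local minimum.
R(-2/3, 14/15) = -157/15.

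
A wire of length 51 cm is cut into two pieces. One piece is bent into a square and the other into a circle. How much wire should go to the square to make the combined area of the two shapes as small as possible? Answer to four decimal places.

28.5651

Let x be the length used for the square. Square side x/4; circle radius (51−x)/(2π).
A(x) = (x/4)² + π·((51−x)/(2π))² = x²/16 + (51−x)²/(4π) for 0 ≤ x ≤ 51. A'(x) = x/8 − (51−x)/(2π) = 0 gives x = 4·51/(π+4) ≈ 28.5651.
A'' = 1/8 + 1/(2π) > 0, so this gives the minimum combined area; x ≈ 28.5651 cm to the square.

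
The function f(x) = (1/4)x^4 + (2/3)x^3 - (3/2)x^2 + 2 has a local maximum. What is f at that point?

f'(x) = x^3 + 2x^2 - 3x. Setting f'(x) = 0 gives x ∈ {-3, 0, 1}.
f''(x) = 3x^2 + 4x - 3. f''(-3) = 12 > 0 ⇒ local minimum; f''(0) = -3 < 0 ⇒ local maximum; f''(1) = 4 > 0 ⇒ local minimum.
So the local maximum value is f(0) = 2.

2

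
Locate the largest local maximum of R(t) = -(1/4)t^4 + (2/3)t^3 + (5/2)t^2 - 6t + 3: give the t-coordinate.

R'(t) = -t^3 + 2t^2 + 5t - 6. Setting R'(t) = 0 gives t ∈ {-2, 1, 3}.
Second-derivative test with R''(t) = -3t^2 + 4t + 5: R''(-2) = -15 < 0 ⇒ local maximum; R''(1) = 6 > 0 ⇒ local minimum; R''(3) = -10 < 0 ⇒ local maximum.
The largest local maximum is R(-2) = 47/3.

-2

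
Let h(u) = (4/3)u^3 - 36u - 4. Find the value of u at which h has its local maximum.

-3

Critical points: h'(u) = 4u^2 - 36 vanishes at u = -3, 3.
Second-derivative test with h''(u) = 8u: h''(-3) = -24 < 0 ⇒ local maximum; h''(3) = 24 > 0 ⇒ local minimum.
The local maximum is h(-3) = 68.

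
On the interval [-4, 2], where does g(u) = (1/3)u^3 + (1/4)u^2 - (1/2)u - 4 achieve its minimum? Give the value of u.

-4

g'(u) = u^2 + (1/2)u - 1/2, which vanishes at u = -1 and u = 1/2.
Candidates: g(-4) = -58/3; g(-1) = -43/12; g(1/2) = -199/48; g(2) = -4/3.
So the minimum is g(-4) = -58/3.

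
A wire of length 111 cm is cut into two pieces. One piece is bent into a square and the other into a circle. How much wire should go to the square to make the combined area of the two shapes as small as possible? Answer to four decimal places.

Let x be the length used for the square. Square side x/4; circle radius (111−x)/(2π).
A(x) = (x/4)² + π·((111−x)/(2π))² = x²/16 + (111−x)²/(4π) for 0 ≤ x ≤ 111. A'(x) = x/8 − (111−x)/(2π) = 0 gives x = 4·111/(π+4) ≈ 62.1710.
A'' = 1/8 + 1/(2π) > 0, so this gives the minimum combined area; x ≈ 62.1710 cm to the square.

62.1710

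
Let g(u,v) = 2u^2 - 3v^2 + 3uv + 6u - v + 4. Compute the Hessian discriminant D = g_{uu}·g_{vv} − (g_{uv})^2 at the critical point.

-33

∂g/∂u = 4u + 3v + 6 = 0 and ∂g/∂v = 3u - 6v - 1 = 0, so (u, v) = (-1, -2/3).
The Hessian has g_{uu} = 4, g_{vv} = -6, g_{uv} = 3, giving D = -33 < 0, so the point is a saddle point.
D = (4)·(-6) − (3)^2 = -33.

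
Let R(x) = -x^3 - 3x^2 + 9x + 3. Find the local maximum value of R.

8

R'(x) = -3x^2 - 6x + 9. Setting R'(x) = 0 gives x ∈ {-3, 1}.
Since R''(x) = -6x - 6, we get R''(-3) = 12 > 0 ⇒ local minimum; R''(1) = -12 < 0 ⇒ local maximum.
The local maximum is R(1) = 8.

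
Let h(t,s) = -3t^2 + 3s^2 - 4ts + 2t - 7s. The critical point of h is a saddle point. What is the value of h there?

-191/52

∂h/∂t = -6t - 4s + 2 = 0 and ∂h/∂s = -4t + 6s - 7 = 0, so (t, s) = (-4/13, 25/26).
The Hessian has h_{tt} = -6, h_{ss} = 6, h_{ts} = -4, giving D = -52 < 0, so the point is a saddle point.
h(-4/13, 25/26) = -191/52.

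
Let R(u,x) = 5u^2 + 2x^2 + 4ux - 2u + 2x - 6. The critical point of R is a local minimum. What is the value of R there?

∂R/∂u = 10u + 4x - 2 = 0 and ∂R/∂x = 4u + 4x + 2 = 0, so (u, x) = (2/3, -7/6).
The Hessian has R_{uu} = 10, R_{xx} = 4, R_{ux} = 4, giving D = 24 > 0 with R_{uu} > 0, so the point is a local minimum.
R(2/3, -7/6) = -47/6.

-47/6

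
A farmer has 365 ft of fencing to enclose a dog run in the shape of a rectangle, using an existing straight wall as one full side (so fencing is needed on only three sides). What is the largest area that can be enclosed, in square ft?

133225/8

Let the sides perpendicular to the wall have length x and the parallel side y, so 2x + y = 365 and the area is A = xy = x(365 − 2x).
A'(x) = 365 − 4x = 0 gives x = 365/4, and A''(x) = −4 < 0 confirms a maximum.
Then y = 365 − 2·365/4 = 365/2 and A = 133225/8.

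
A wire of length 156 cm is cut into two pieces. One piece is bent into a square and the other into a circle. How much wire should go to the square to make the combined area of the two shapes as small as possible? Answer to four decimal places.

Let x be the length used for the square. Square side x/4; circle radius (156−x)/(2π).
A(x) = (x/4)² + π·((156−x)/(2π))² = x²/16 + (156−x)²/(4π) for 0 ≤ x ≤ 156. A'(x) = x/8 − (156−x)/(2π) = 0 gives x = 4·156/(π+4) ≈ 87.3755.
A'' = 1/8 + 1/(2π) > 0, so this gives the minimum combined area; x ≈ 87.3755 cm to the square.

87.3755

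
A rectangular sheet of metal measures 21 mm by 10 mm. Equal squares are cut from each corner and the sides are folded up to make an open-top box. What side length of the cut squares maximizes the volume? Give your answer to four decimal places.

2.1344

With cut size x, the volume is V(x) = x(21 − 2x)(10 − 2x) for 0 < x < 5.
V'(x) = 12x^2 − 124x + 210. Setting V'(x) = 0 gives x ≈ 2.1344 (the root in (0, 5)).
V''(x) = 24x − 124 is negative there, so this is the maximum; V ≈ 204.6673.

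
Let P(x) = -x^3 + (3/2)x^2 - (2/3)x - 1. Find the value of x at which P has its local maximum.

Critical points: P'(x) = -3x^2 + 3x - 2/3 vanishes at x = 1/3, 2/3.
Since P''(x) = -6x + 3, we get P''(1/3) = 1 > 0 ⇒ local minimum; P''(2/3) = -1 < 0 ⇒ local maximum.
Thus P has its local maximum at x = 2/3, with value -29/27.

2/3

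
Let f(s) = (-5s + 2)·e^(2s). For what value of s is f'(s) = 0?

-1/10

Differentiating with the product rule gives f'(s) = (-10s - 1)·e^(2s). Since e^(2s) > 0, the only critical point is s = -1/10.
f''(-1/10) has the same sign as -10 < 0, so this is a local maximum.
f(-1/10) = (5/2)·e^(-1/5) ≈ 2.0468.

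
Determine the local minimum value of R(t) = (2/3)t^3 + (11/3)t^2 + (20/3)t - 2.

-487/81

Critical points: R'(t) = 2t^2 + (22/3)t + 20/3 vanishes at t = -2, -5/3.
Second-derivative test with R''(t) = 4t + 22/3: R''(-2) = -2/3 < 0 ⇒ local maximum; R''(-5/3) = 2/3 > 0 ⇒ local minimum.
So the local minimum value is R(-5/3) = -487/81.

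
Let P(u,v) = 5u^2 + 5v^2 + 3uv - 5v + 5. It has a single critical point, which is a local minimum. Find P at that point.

330/91

∂P/∂u = 10u + 3v = 0 and ∂P/∂v = 3u + 10v - 5 = 0, so (u, v) = (-15/91, 50/91).
The Hessian has P_{uu} = 10, P_{vv} = 10, P_{uv} = 3, giving D = 91 > 0 with P_{uu} > 0, so the point is a local minimum.
P(-15/91, 50/91) = 330/91.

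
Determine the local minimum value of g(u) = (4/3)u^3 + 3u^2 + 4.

g'(u) = 4u^2 + 6u. Setting g'(u) = 0 gives u ∈ {-3/2, 0}.
g''(u) = 8u + 6. g''(-3/2) = -6 < 0 ⇒ local maximum; g''(0) = 6 > 0 ⇒ local minimum.
So the local minimum value is g(0) = 4.

4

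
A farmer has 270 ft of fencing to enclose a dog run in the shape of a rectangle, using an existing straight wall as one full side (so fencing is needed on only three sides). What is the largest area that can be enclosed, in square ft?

18225/2

Let the sides perpendicular to the wall have length x and the parallel side y, so 2x + y = 270 and the area is A = xy = x(270 − 2x).
A'(x) = 270 − 4x = 0 gives x = 135/2, and A''(x) = −4 < 0 confirms a maximum.
Then y = 270 − 2·135/2 = 135 and A = 18225/2.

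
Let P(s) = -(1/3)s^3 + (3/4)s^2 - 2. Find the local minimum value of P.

P'(s) = -s^2 + (3/2)s. Setting P'(s) = 0 gives s ∈ {0, 3/2}.
Second-derivative test with P''(s) = -2s + 3/2: P''(0) = 3/2 > 0 ⇒ local minimum; P''(3/2) = -3/2 < 0 ⇒ local maximum.
So the local minimum value is P(0) = -2.

-2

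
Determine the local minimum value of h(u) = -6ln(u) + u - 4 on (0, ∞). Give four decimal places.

-8.7506

h'(u) = -6/u + 1 = 0 gives u = 6.
h''(u) = 6/u², which is positive for u > 0, so this is a local minimum.
h(6) = -6·ln(6) + 6 - 4 ≈ -8.7506.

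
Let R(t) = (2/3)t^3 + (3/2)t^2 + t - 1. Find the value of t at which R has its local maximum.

-1

R'(t) = 2t^2 + 3t + 1 = 0 at t = -1, -1/2.
Second-derivative test with R''(t) = 4t + 3: R''(-1) = -1 < 0 ⇒ local maximum; R''(-1/2) = 1 > 0 ⇒ local minimum.
So the local maximum value is R(-1) = -7/6.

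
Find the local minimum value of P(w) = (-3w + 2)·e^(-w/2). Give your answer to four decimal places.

-1.5816

By the product rule, P'(w) = ((3/2)w - 4)·e^(-w/2). Since e^(-w/2) > 0, the only critical point is w = 8/3.
P''(8/3) has the same sign as 3/2 > 0, so this is a local minimum.
P(8/3) = (-6)·e^(-4/3) ≈ -1.5816.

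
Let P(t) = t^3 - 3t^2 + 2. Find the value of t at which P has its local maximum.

P'(t) = 3t^2 - 6t = 0 at t = 0, 2.
P''(t) = 6t - 6. P''(0) = -6 < 0 ⇒ local maximum; P''(2) = 6 > 0 ⇒ local minimum.
The local maximum is P(0) = 2.

0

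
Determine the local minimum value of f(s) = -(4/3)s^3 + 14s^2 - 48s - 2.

Critical points: f'(s) = -4s^2 + 28s - 48 vanishes at s = 3, 4.
Since f''(s) = -8s + 28, we get f''(3) = 4 > 0 ⇒ local minimum; f''(4) = -4 < 0 ⇒ local maximum.
The local minimum is f(3) = -56.

-56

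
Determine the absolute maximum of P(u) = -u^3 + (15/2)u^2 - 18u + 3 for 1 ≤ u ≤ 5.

The derivative is -3u^2 + 15u - 18, which vanishes at u = 2 and u = 3.
Evaluating at the critical points and endpoints: P(1) = -17/2,  P(2) = -11,  P(3) = -21/2,  P(5) = -49/2.
So the maximum is P(1) = -17/2.

-17/2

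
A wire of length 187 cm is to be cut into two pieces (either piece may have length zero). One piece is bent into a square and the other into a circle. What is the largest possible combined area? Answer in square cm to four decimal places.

2782.7446

Let x be the length used for the square. Square side x/4; circle radius (187−x)/(2π).
A(x) = (x/4)² + π·((187−x)/(2π))² = x²/16 + (187−x)²/(4π) for 0 ≤ x ≤ 187. A'(x) = x/8 − (187−x)/(2π) = 0 gives x = 4·187/(π+4) ≈ 104.7385.
A'' > 0, so the interior critical point is a minimum; the maximum is at an endpoint. A(0) = 2782.7446 and A(187) = 2185.5625, so the largest area is 2782.7446.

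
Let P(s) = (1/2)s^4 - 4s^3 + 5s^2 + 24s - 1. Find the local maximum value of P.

97/2

P'(s) = 2s^3 - 12s^2 + 10s + 24 = 0 at s = -1, 3, 4.
Since P''(s) = 6s^2 - 24s + 10, we get P''(-1) = 40 > 0 ⇒ local minimum; P''(3) = -8 < 0 ⇒ local maximum; P''(4) = 10 > 0 ⇒ local minimum.
Thus P has its local maximum at s = 3, with value 97/2.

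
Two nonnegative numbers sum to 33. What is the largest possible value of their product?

With x + y = 33, the product is P(x) = x(33 − x).
P'(x) = 33 − 2x = 0 gives x = 33/2; P'' = −2 < 0, so this is the maximum.
P = 33/2·33/2 = 1089/4.

1089/4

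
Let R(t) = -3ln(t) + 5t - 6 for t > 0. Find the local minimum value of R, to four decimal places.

R'(t) = -3/t + 5 = 0 gives t = 3/5.
R''(t) = 3/t², which is positive for t > 0, so this is a local minimum.
R(3/5) = -3·ln(3/5) + 3 - 6 ≈ -1.4675.

-1.4675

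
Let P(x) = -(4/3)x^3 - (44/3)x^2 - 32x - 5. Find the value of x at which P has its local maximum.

P'(x) = -4x^2 - (88/3)x - 32 = 0 at x = -6, -4/3.
P''(x) = -8x - 88/3. P''(-6) = 56/3 > 0 ⇒ local minimum; P''(-4/3) = -56/3 < 0 ⇒ local maximum.
The local maximum is P(-4/3) = 1195/81.

-4/3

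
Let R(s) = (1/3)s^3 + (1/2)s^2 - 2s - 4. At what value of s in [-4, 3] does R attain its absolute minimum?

-4

R'(s) = s^2 + s - 2, which vanishes at s = -2 and s = 1.
Candidates: R(-4) = -28/3; R(-2) = -2/3; R(1) = -31/6; R(3) = 7/2.
Hence the absolute minimum is -28/3 at s = -4.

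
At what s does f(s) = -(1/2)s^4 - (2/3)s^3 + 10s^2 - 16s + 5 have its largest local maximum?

-4

f'(s) = -2s^3 - 2s^2 + 20s - 16 = 0 at s = -4, 1, 2.
f''(s) = -6s^2 - 4s + 20. f''(-4) = -60 < 0 ⇒ local maximum; f''(1) = 10 > 0 ⇒ local minimum; f''(2) = -12 < 0 ⇒ local maximum.
Thus f has its largest local maximum at s = -4, with value 431/3.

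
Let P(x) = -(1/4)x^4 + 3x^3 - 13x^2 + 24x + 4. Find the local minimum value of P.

P'(x) = -x^3 + 9x^2 - 26x + 24. Setting P'(x) = 0 gives x ∈ {2, 3, 4}.
Since P''(x) = -3x^2 + 18x - 26, we get P''(2) = -2 < 0 ⇒ local maximum; P''(3) = 1 > 0 ⇒ local minimum; P''(4) = -2 < 0 ⇒ local maximum.
The local minimum is P(3) = 79/4.

79/4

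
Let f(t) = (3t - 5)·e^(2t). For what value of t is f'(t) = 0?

7/6

By the product rule, f'(t) = (6t - 7)·e^(2t). Since e^(2t) > 0, the only critical point is t = 7/6.
f''(7/6) has the same sign as 6 > 0, so this is a local minimum.
f(7/6) = (-3/2)·e^(7/3) ≈ -15.4684.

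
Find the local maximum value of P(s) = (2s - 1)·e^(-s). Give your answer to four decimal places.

Differentiating with the product rule gives P'(s) = (-2s + 3)·e^(-s). Since e^(-s) > 0, the only critical point is s = 3/2.
P''(3/2) has the same sign as -2 < 0, so this is a local maximum.
P(3/2) = (2)·e^(-3/2) ≈ 0.4463.

0.4463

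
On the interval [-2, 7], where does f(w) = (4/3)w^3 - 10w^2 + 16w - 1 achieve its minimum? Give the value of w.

f'(w) = 4w^2 - 20w + 16, which vanishes at w = 1 and w = 4.
Compare values at every candidate in [-2, 7]: f(-2) = -251/3,  f(1) = 19/3,  f(4) = -35/3,  f(7) = 235/3.
Hence the absolute minimum is -251/3 at w = -2.

-2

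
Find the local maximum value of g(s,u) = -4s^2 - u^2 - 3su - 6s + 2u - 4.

60/7

∂g/∂s = -8s - 3u - 6 = 0 and ∂g/∂u = -3s - 2u + 2 = 0, so (s, u) = (-18/7, 34/7).
The Hessian has g_{ss} = -8, g_{uu} = -2, g_{su} = -3, giving D = 7 > 0 with g_{ss} < 0, so the point is a local maximum.
g(-18/7, 34/7) = 60/7.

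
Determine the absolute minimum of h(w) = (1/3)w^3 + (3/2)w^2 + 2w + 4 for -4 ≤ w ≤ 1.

-4/3

The derivative is w^2 + 3w + 2, which vanishes at w = -2 and w = -1.
Candidates: h(-4) = -4/3, h(-2) = 10/3, h(-1) = 19/6, h(1) = 47/6.
The minimum over the interval is -4/3, attained at w = -4.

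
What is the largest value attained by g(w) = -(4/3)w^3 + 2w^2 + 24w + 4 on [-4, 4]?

58

g'(w) = -4w^2 + 4w + 24, which vanishes at w = -2 and w = 3.
Compare values at every candidate in [-4, 4]: g(-4) = 76/3, g(-2) = -76/3, g(3) = 58, g(4) = 140/3.
The maximum over the interval is 58, attained at w = 3.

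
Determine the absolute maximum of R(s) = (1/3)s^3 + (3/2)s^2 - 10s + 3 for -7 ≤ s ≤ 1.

R'(s) = s^2 + 3s - 10, whose only zero in [-7, 1] is s = -5.
Candidates: R(-7) = 193/6; R(-5) = 293/6; R(1) = -31/6.
The maximum over the interval is 293/6, attained at s = -5.

293/6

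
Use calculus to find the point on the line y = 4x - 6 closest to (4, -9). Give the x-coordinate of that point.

-8/17

Minimize D(x)^2 = (x - 4)^2 + (4x + 3)^2.
d/dx[D^2] = 2(x - 4) + 2·4·(4x + 3) = 0 ⇒ x = -8/17.
Then y = -134/17 and the distance is √(361/17) ≈ 4.6082.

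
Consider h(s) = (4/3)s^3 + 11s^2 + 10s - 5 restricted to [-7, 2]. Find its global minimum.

h'(s) = 4s^2 + 22s + 10, which vanishes at s = -5 and s = -1/2.
Candidates: h(-7) = 20/3; h(-5) = 160/3; h(-1/2) = -89/12; h(2) = 209/3.
Hence the absolute minimum is -89/12 at s = -1/2.

-89/12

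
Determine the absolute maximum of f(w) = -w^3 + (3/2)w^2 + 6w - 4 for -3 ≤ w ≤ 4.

37/2

Differentiating, f'(w) = -3w^2 + 3w + 6; which vanishes at w = -1 and w = 2.
Compare values at every candidate in [-3, 4]: f(-3) = 37/2,  f(-1) = -15/2,  f(2) = 6,  f(4) = -20.
Hence the absolute maximum is 37/2 at w = -3.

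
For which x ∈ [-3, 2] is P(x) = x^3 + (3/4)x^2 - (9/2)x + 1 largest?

-3/2

Differentiating, P'(x) = 3x^2 + (3/2)x - 9/2; which vanishes at x = -3/2 and x = 1.
Candidates: P(-3) = -23/4; P(-3/2) = 97/16; P(1) = -7/4; P(2) = 3.
So the maximum is P(-3/2) = 97/16.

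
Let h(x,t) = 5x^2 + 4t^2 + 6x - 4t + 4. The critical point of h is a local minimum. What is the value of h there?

6/5

∂h/∂x = 10x + 6 = 0 and ∂h/∂t = 8t - 4 = 0, so (x, t) = (-3/5, 1/2).
The Hessian has h_{xx} = 10, h_{tt} = 8, h_{xt} = 0, giving D = 80 > 0 with h_{xx} > 0, so the point is a local minimum.
h(-3/5, 1/2) = 6/5.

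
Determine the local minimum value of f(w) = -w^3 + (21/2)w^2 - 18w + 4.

-9/2

Critical points: f'(w) = -3w^2 + 21w - 18 vanishes at w = 1, 6.
Since f''(w) = -6w + 21, we get f''(1) = 15 > 0 ⇒ local minimum; f''(6) = -15 < 0 ⇒ local maximum.
The local minimum is f(1) = -9/2.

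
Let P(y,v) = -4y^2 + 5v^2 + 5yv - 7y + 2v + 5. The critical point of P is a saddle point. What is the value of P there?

824/105

∂P/∂y = -8y + 5v - 7 = 0 and ∂P/∂v = 5y + 10v + 2 = 0, so (y, v) = (-16/21, 19/105).
The Hessian has P_{yy} = -8, P_{vv} = 10, P_{yv} = 5, giving D = -105 < 0, so the point is a saddle point.
P(-16/21, 19/105) = 824/105.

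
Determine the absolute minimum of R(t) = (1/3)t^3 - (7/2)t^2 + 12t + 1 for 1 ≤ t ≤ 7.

R'(t) = t^2 - 7t + 12, which vanishes at t = 3 and t = 4.
Candidates: R(1) = 59/6; R(3) = 29/2; R(4) = 43/3; R(7) = 167/6.
Hence the absolute minimum is 59/6 at t = 1.

59/6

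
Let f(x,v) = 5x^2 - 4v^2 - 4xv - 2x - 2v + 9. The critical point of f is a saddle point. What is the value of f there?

∂f/∂x = 10x - 4v - 2 = 0 and ∂f/∂v = -4x - 8v - 2 = 0, so (x, v) = (1/12, -7/24).
The Hessian has f_{xx} = 10, f_{vv} = -8, f_{xv} = -4, giving D = -96 < 0, so the point is a saddle point.
f(1/12, -7/24) = 221/24.

221/24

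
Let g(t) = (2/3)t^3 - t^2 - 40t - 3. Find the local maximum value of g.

295/3

Critical points: g'(t) = 2t^2 - 2t - 40 vanishes at t = -4, 5.
Since g''(t) = 4t - 2, we get g''(-4) = -18 < 0 ⇒ local maximum; g''(5) = 18 > 0 ⇒ local minimum.
The local maximum is g(-4) = 295/3.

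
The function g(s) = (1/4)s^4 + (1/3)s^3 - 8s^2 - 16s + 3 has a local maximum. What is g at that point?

131/12

Critical points: g'(s) = s^3 + s^2 - 16s - 16 vanishes at s = -4, -1, 4.
g''(s) = 3s^2 + 2s - 16. g''(-4) = 24 > 0 ⇒ local minimum; g''(-1) = -15 < 0 ⇒ local maximum; g''(4) = 40 > 0 ⇒ local minimum.
The local maximum is g(-1) = 131/12.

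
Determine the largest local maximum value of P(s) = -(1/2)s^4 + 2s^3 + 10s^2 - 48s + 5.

289/2

P'(s) = -2s^3 + 6s^2 + 20s - 48. Setting P'(s) = 0 gives s ∈ {-3, 2, 4}.
Since P''(s) = -6s^2 + 12s + 20, we get P''(-3) = -70 < 0 ⇒ local maximum; P''(2) = 20 > 0 ⇒ local minimum; P''(4) = -28 < 0 ⇒ local maximum.
The largest local maximum is P(-3) = 289/2.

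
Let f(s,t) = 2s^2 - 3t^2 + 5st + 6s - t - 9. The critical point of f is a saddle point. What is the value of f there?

-517/49

∂f/∂s = 4s + 5t + 6 = 0 and ∂f/∂t = 5s - 6t - 1 = 0, so (s, t) = (-31/49, -34/49).
The Hessian has f_{ss} = 4, f_{tt} = -6, f_{st} = 5, giving D = -49 < 0, so the point is a saddle point.
f(-31/49, -34/49) = -517/49.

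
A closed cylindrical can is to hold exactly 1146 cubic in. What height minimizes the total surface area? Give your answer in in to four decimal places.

With radius r and height h, πr²h = 1146 so h = 1146/(πr²), and S(r) = 2πr² + 2πrh = 2πr² + 2·1146/r.
S'(r) = 4πr − 2·1146/r² = 0 ⇒ r³ = 1146/(2π), so r ≈ 5.6711 and h = 2r ≈ 11.3422.
S''(r) = 4π + 4·1146/r³ > 0, so this is the minimum; S ≈ 606.2303.

11.3422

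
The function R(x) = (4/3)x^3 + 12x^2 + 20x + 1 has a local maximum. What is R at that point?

R'(x) = 4x^2 + 24x + 20. Setting R'(x) = 0 gives x ∈ {-5, -1}.
R''(x) = 8x + 24. R''(-5) = -16 < 0 ⇒ local maximum; R''(-1) = 16 > 0 ⇒ local minimum.
Thus R has its local maximum at x = -5, with value 103/3.

103/3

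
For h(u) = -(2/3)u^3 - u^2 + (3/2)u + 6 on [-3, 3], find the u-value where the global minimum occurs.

h'(u) = -2u^2 - 2u + 3/2, which vanishes at u = -3/2 and u = 1/2.
Compare values at every candidate in [-3, 3]: h(-3) = 21/2; h(-3/2) = 15/4; h(1/2) = 77/12; h(3) = -33/2.
So the minimum is h(3) = -33/2.

3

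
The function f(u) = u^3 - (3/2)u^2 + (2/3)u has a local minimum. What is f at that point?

Critical points: f'(u) = 3u^2 - 3u + 2/3 vanishes at u = 1/3, 2/3.
Since f''(u) = 6u - 3, we get f''(1/3) = -1 < 0 ⇒ local maximum; f''(2/3) = 1 > 0 ⇒ local minimum.
Thus f has its local minimum at u = 2/3, with value 2/27.

2/27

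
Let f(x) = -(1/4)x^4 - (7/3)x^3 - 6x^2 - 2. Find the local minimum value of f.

-53/4

f'(x) = -x^3 - 7x^2 - 12x. Setting f'(x) = 0 gives x ∈ {-4, -3, 0}.
f''(x) = -3x^2 - 14x - 12. f''(-4) = -4 < 0 ⇒ local maximum; f''(-3) = 3 > 0 ⇒ local minimum; f''(0) = -12 < 0 ⇒ local maximum.
Thus f has its local minimum at x = -3, with value -53/4.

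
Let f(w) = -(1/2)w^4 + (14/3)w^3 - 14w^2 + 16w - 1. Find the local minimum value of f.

f'(w) = -2w^3 + 14w^2 - 28w + 16 = 0 at w = 1, 2, 4.
f''(w) = -6w^2 + 28w - 28. f''(1) = -6 < 0 ⇒ local maximum; f''(2) = 4 > 0 ⇒ local minimum; f''(4) = -12 < 0 ⇒ local maximum.
The local minimum is f(2) = 13/3.

13/3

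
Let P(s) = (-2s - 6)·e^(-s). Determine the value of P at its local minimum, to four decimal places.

-14.7781

Differentiating with the product rule gives P'(s) = (2s + 4)·e^(-s). Since e^(-s) > 0, the only critical point is s = -2.
P''(-2) has the same sign as 2 > 0, so this is a local minimum.
P(-2) = (-2)·e^(2) ≈ -14.7781.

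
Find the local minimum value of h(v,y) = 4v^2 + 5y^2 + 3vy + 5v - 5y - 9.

∂h/∂v = 8v + 3y + 5 = 0 and ∂h/∂y = 3v + 10y - 5 = 0, so (v, y) = (-65/71, 55/71).
The Hessian has h_{vv} = 8, h_{yy} = 10, h_{vy} = 3, giving D = 71 > 0 with h_{vv} > 0, so the point is a local minimum.
h(-65/71, 55/71) = -939/71.

-939/71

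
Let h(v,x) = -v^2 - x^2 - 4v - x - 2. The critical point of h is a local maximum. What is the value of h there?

9/4

∂h/∂v = -2v - 4 = 0 and ∂h/∂x = -2x - 1 = 0, so (v, x) = (-2, -1/2).
The Hessian has h_{vv} = -2, h_{xx} = -2, h_{vx} = 0, giving D = 4 > 0 with h_{vv} < 0, so the point is a local maximum.
h(-2, -1/2) = 9/4.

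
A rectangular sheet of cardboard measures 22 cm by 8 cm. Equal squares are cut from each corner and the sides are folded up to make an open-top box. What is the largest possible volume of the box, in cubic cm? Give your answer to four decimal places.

145.7362

With cut size x, the volume is V(x) = x(22 − 2x)(8 − 2x) for 0 < x < 4.
V'(x) = 12x^2 − 120x + 176. Setting V'(x) = 0 gives x ≈ 1.7854 (the root in (0, 4)).
V''(x) = 24x − 120 is negative there, so this is the maximum; V ≈ 145.7362.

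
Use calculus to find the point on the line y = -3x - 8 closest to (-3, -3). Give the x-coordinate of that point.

-9/5

Minimize D(x)^2 = (x + 3)^2 + (-3x - 5)^2.
d/dx[D^2] = 2(x + 3) + 2·(-3)·(-3x - 5) = 0 ⇒ x = -9/5.
Then y = -13/5 and the distance is √(8/5) ≈ 1.2649.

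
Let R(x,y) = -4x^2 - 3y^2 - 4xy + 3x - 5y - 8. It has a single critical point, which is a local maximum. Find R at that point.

-69/32

∂R/∂x = -8x - 4y + 3 = 0 and ∂R/∂y = -4x - 6y - 5 = 0, so (x, y) = (19/16, -13/8).
The Hessian has R_{xx} = -8, R_{yy} = -6, R_{xy} = -4, giving D = 32 > 0 with R_{xx} < 0, so the point is a local maximum.
R(19/16, -13/8) = -69/32.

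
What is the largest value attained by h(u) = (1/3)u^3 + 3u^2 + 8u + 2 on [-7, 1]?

40/3

h'(u) = u^2 + 6u + 8, which vanishes at u = -4 and u = -2.
Candidates: h(-7) = -64/3; h(-4) = -10/3; h(-2) = -14/3; h(1) = 40/3.
Hence the absolute maximum is 40/3 at u = 1.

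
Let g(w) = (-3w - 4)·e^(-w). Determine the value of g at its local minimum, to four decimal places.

g'(w) = (-3)·e^(-w) + (-3w - 4)·(-1)·e^(-w) = (3w + 1)·e^(-w). Since e^(-w) > 0, the only critical point is w = -1/3.
g''(-1/3) has the same sign as 3 > 0, so this is a local minimum.
g(-1/3) = (-3)·e^(1/3) ≈ -4.1868.

-4.1868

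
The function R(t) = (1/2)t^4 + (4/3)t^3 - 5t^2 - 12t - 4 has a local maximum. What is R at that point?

13/6

R'(t) = 2t^3 + 4t^2 - 10t - 12. Setting R'(t) = 0 gives t ∈ {-3, -1, 2}.
Since R''(t) = 6t^2 + 8t - 10, we get R''(-3) = 20 > 0 ⇒ local minimum; R''(-1) = -12 < 0 ⇒ local maximum; R''(2) = 30 > 0 ⇒ local minimum.
Thus R has its local maximum at t = -1, with value 13/6.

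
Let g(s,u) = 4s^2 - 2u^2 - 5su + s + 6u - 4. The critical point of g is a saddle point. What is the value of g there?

∂g/∂s = 8s - 5u + 1 = 0 and ∂g/∂u = -5s - 4u + 6 = 0, so (s, u) = (26/57, 53/57).
The Hessian has g_{ss} = 8, g_{uu} = -4, g_{su} = -5, giving D = -57 < 0, so the point is a saddle point.
g(26/57, 53/57) = -56/57.

-56/57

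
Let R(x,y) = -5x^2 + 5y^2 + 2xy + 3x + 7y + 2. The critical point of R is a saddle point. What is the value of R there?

∂R/∂x = -10x + 2y + 3 = 0 and ∂R/∂y = 2x + 10y + 7 = 0, so (x, y) = (2/13, -19/26).
The Hessian has R_{xx} = -10, R_{yy} = 10, R_{xy} = 2, giving D = -104 < 0, so the point is a saddle point.
R(2/13, -19/26) = -17/52.

-17/52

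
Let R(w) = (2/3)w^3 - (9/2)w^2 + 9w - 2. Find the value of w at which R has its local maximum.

Critical points: R'(w) = 2w^2 - 9w + 9 vanishes at w = 3/2, 3.
Second-derivative test with R''(w) = 4w - 9: R''(3/2) = -3 < 0 ⇒ local maximum; R''(3) = 3 > 0 ⇒ local minimum.
The local maximum is R(3/2) = 29/8.

3/2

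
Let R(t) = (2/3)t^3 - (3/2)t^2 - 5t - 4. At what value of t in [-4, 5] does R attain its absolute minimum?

R'(t) = 2t^2 - 3t - 5, which vanishes at t = -1 and t = 5/2.
Compare values at every candidate in [-4, 5]: R(-4) = -152/3,  R(-1) = -7/6,  R(5/2) = -371/24,  R(5) = 101/6.
Hence the absolute minimum is -152/3 at t = -4.

-4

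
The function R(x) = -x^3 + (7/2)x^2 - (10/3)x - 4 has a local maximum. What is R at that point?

-241/54

R'(x) = -3x^2 + 7x - 10/3. Setting R'(x) = 0 gives x ∈ {2/3, 5/3}.
R''(x) = -6x + 7. R''(2/3) = 3 > 0 ⇒ local minimum; R''(5/3) = -3 < 0 ⇒ local maximum.
So the local maximum value is R(5/3) = -241/54.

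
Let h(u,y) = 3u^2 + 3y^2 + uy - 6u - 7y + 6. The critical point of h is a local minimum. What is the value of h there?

∂h/∂u = 6u + y - 6 = 0 and ∂h/∂y = u + 6y - 7 = 0, so (u, y) = (29/35, 36/35).
The Hessian has h_{uu} = 6, h_{yy} = 6, h_{uy} = 1, giving D = 35 > 0 with h_{uu} > 0, so the point is a local minimum.
h(29/35, 36/35) = -3/35.

-3/35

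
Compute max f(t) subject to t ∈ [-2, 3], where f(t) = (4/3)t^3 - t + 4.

f'(t) = 4t^2 - 1, which vanishes at t = -1/2 and t = 1/2.
Candidates: f(-2) = -14/3, f(-1/2) = 13/3, f(1/2) = 11/3, f(3) = 37.
Hence the absolute maximum is 37 at t = 3.

37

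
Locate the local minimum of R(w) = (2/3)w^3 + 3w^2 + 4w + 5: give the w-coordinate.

Critical points: R'(w) = 2w^2 + 6w + 4 vanishes at w = -2, -1.
Second-derivative test with R''(w) = 4w + 6: R''(-2) = -2 < 0 ⇒ local maximum; R''(-1) = 2 > 0 ⇒ local minimum.
Thus R has its local minimum at w = -1, with value 10/3.

-1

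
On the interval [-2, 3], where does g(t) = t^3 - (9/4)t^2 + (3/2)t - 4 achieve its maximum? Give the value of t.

g'(t) = 3t^2 - (9/2)t + 3/2, which vanishes at t = 1/2 and t = 1.
Candidates: g(-2) = -24, g(1/2) = -59/16, g(1) = -15/4, g(3) = 29/4.
So the maximum is g(3) = 29/4.

3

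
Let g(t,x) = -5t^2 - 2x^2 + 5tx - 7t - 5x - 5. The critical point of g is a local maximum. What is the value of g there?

∂g/∂t = -10t + 5x - 7 = 0 and ∂g/∂x = 5t - 4x - 5 = 0, so (t, x) = (-53/15, -17/3).
The Hessian has g_{tt} = -10, g_{xx} = -4, g_{tx} = 5, giving D = 15 > 0 with g_{tt} < 0, so the point is a local maximum.
g(-53/15, -17/3) = 323/15.

323/15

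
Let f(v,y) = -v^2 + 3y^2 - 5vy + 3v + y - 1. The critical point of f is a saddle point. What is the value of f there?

4/37

∂f/∂v = -2v - 5y + 3 = 0 and ∂f/∂y = -5v + 6y + 1 = 0, so (v, y) = (23/37, 13/37).
The Hessian has f_{vv} = -2, f_{yy} = 6, f_{vy} = -5, giving D = -37 < 0, so the point is a saddle point.
f(23/37, 13/37) = 4/37.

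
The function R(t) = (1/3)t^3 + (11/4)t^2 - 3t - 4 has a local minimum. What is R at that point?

-229/48

Critical points: R'(t) = t^2 + (11/2)t - 3 vanishes at t = -6, 1/2.
R''(t) = 2t + 11/2. R''(-6) = -13/2 < 0 ⇒ local maximum; R''(1/2) = 13/2 > 0 ⇒ local minimum.
So the local minimum value is R(1/2) = -229/48.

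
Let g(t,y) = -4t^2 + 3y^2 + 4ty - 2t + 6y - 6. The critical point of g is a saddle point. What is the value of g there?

-117/16

∂g/∂t = -8t + 4y - 2 = 0 and ∂g/∂y = 4t + 6y + 6 = 0, so (t, y) = (-9/16, -5/8).
The Hessian has g_{tt} = -8, g_{yy} = 6, g_{ty} = 4, giving D = -64 < 0, so the point is a saddle point.
g(-9/16, -5/8) = -117/16.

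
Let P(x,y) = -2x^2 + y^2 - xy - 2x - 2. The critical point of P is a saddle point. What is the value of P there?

∂P/∂x = -4x - y - 2 = 0 and ∂P/∂y = -x + 2y = 0, so (x, y) = (-4/9, -2/9).
The Hessian has P_{xx} = -4, P_{yy} = 2, P_{xy} = -1, giving D = -9 < 0, so the point is a saddle point.
P(-4/9, -2/9) = -14/9.

-14/9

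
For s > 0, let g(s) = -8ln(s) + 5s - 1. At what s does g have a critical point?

8/5

g'(s) = -8/s + 5 = 0 gives s = 8/5.
g''(s) = 8/s², which is positive for s > 0, so this is a local minimum.
g(8/5) = -8·ln(8/5) + 8 - 1 ≈ 3.2400.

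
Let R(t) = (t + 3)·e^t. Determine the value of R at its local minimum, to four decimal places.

-0.0183

By the product rule, R'(t) = (t + 4)·e^t. Since e^t > 0, the only critical point is t = -4.
R''(-4) has the same sign as 1 > 0, so this is a local minimum.
R(-4) = (-1)·e^(-4) ≈ -0.0183.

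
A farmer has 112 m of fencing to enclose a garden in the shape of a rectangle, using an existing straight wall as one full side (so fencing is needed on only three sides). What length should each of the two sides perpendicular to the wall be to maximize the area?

28

Let the sides perpendicular to the wall have length x and the parallel side y, so 2x + y = 112 and the area is A = xy = x(112 − 2x).
A'(x) = 112 − 4x = 0 gives x = 28, and A''(x) = −4 < 0 confirms a maximum.
Then y = 112 − 2·28 = 56 and A = 1568.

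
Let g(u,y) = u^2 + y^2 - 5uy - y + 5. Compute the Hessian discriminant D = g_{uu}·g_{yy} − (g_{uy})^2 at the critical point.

-21

∂g/∂u = 2u - 5y = 0 and ∂g/∂y = -5u + 2y - 1 = 0, so (u, y) = (-5/21, -2/21).
The Hessian has g_{uu} = 2, g_{yy} = 2, g_{uy} = -5, giving D = -21 < 0, so the point is a saddle point.
D = (2)·(2) − (-5)^2 = -21.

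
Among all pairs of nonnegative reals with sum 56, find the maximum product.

With x + y = 56, the product is P(x) = x(56 − x).
P'(x) = 56 − 2x = 0 gives x = 28; P'' = −2 < 0, so this is the maximum.
P = 28·28 = 784.

784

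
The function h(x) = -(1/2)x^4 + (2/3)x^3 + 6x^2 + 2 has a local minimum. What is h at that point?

h'(x) = -2x^3 + 2x^2 + 12x. Setting h'(x) = 0 gives x ∈ {-2, 0, 3}.
Second-derivative test with h''(x) = -6x^2 + 4x + 12: h''(-2) = -20 < 0 ⇒ local maximum; h''(0) = 12 > 0 ⇒ local minimum; h''(3) = -30 < 0 ⇒ local maximum.
Thus h has its local minimum at x = 0, with value 2.

2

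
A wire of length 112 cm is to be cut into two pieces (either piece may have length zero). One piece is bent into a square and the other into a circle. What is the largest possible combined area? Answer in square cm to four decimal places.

Let x be the length used for the square. Square side x/4; circle radius (112−x)/(2π).
A(x) = (x/4)² + π·((112−x)/(2π))² = x²/16 + (112−x)²/(4π) for 0 ≤ x ≤ 112. A'(x) = x/8 − (112−x)/(2π) = 0 gives x = 4·112/(π+4) ≈ 62.7311.
A'' > 0, so the interior critical point is a minimum; the maximum is at an endpoint. A(0) = 998.2198 and A(112) = 784.0000, so the largest area is 998.2198.

998.2198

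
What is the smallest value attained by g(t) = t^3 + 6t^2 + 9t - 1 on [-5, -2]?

g'(t) = 3t^2 + 12t + 9, whose only zero in [-5, -2] is t = -3.
Candidates: g(-5) = -21, g(-3) = -1, g(-2) = -3.
Hence the absolute minimum is -21 at t = -5.

-21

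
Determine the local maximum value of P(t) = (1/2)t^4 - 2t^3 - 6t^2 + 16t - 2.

13/2

Critical points: P'(t) = 2t^3 - 6t^2 - 12t + 16 vanishes at t = -2, 1, 4.
Since P''(t) = 6t^2 - 12t - 12, we get P''(-2) = 36 > 0 ⇒ local minimum; P''(1) = -18 < 0 ⇒ local maximum; P''(4) = 36 > 0 ⇒ local minimum.
Thus P has its local maximum at t = 1, with value 13/2.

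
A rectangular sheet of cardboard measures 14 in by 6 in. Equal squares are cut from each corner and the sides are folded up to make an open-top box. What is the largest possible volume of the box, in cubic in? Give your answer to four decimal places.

With cut size x, the volume is V(x) = x(14 − 2x)(6 − 2x) for 0 < x < 3.
V'(x) = 12x^2 − 80x + 84. Setting V'(x) = 0 gives x ≈ 1.3057 (the root in (0, 3)).
V''(x) = 24x − 80 is negative there, so this is the maximum; V ≈ 50.3888.

50.3888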